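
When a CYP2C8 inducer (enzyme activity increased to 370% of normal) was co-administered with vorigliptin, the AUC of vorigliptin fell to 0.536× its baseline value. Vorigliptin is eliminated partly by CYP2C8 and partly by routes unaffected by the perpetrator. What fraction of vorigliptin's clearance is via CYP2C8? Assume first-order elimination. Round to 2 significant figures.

0.32

CL'/CL = 1 / 0.536 = 1.866
3.7·fm + (1 − fm) = 1.866
fm = (1.866 − 1) / (3.7 − 1) = 0.32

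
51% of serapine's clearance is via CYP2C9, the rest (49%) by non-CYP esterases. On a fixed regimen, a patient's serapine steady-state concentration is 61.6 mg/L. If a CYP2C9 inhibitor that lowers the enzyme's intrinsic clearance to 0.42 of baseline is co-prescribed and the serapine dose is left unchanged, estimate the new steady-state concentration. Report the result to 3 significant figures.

The CYP2C9 pathway (51% of clearance) drops to 0.42× activity: 0.51 × 0.42 = 0.2142.
The remaining 49% of clearance is unaffected.
Relative clearance = 0.2142 + 0.49 = 0.7042.
With dosing unchanged, steady-state concentration scales as 1/CL: 61.6 / 0.7042 = 87.5 mg/L.

87.5 mg/L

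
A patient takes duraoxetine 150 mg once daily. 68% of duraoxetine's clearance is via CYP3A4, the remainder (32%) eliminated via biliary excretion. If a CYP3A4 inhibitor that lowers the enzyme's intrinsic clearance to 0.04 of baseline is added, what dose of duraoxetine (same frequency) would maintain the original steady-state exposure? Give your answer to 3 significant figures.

CYP3A4: 0.68 × 0.04 = 0.0272
Other: 0.32 (unchanged)
New clearance relative to baseline: 0.0272 + 0.32 = 0.3472.
Css,avg = (dose rate)/CL, so holding Css fixed requires dose ∝ CL: 150 × 0.3472 = 52.1 mg.

52.1 mg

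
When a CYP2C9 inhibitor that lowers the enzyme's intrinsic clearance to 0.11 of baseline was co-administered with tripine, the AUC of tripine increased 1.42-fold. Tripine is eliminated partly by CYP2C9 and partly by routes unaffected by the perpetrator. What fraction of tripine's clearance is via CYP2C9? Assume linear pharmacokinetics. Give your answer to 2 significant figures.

CL'/CL = 1 / 1.42 = 0.7042
0.11·fm + (1 − fm) = 0.7042
fm = (0.7042 − 1) / (0.11 − 1) = 0.33

0.33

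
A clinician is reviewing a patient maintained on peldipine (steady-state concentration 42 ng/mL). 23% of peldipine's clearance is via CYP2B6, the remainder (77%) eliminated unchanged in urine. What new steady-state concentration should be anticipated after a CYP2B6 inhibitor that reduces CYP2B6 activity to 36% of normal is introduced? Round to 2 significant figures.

49 ng/mL

CYP2B6: 0.23 × 0.36 = 0.0828
Other: 0.77 (unchanged)
Relative clearance = 0.0828 + 0.77 = 0.8528.
New steady-state concentration = baseline ÷ relative clearance = 42 / 0.8528 = 49 ng/mL.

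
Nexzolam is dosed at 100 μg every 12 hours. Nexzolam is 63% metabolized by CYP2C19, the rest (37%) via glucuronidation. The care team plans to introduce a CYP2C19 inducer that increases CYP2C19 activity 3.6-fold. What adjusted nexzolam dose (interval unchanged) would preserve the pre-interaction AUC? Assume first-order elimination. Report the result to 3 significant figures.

264 μg

CYP2C19: 0.63 × 3.6 = 2.268
Other: 0.37 (unchanged)
New clearance relative to baseline: 2.268 + 0.37 = 2.638.
To maintain the same steady-state level, dose must scale with clearance: new dose = 100 × 2.638 = 264 μg.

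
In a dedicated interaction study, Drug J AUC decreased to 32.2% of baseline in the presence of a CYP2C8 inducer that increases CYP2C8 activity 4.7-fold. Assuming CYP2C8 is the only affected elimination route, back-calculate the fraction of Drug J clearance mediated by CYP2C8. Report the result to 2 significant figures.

0.57

Write x for the fraction cleared via CYP2C8. The observed AUC change means clearance rose to 1/0.322 = 3.106 of baseline.
Only the CYP2C8 route changed, so 3.106 = x·4.7 + (1 − x), giving x = 0.57.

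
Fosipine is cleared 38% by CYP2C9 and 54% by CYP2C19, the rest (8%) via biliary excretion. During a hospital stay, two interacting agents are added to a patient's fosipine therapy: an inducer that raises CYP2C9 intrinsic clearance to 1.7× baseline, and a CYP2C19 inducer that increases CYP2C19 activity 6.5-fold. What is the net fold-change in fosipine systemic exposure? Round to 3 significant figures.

The CYP2C9 pathway (38% of clearance) rises to 1.7× activity: 0.38 × 1.7 = 0.646.
The CYP2C19 pathway (54% of clearance) increases to 6.5× activity: 0.54 × 6.5 = 3.51.
Non-CYP routes (8%) are unchanged.
CL_new/CL_old = 0.646 + 3.51 + 0.08 = 4.236.
Systemic exposure ∝ 1/CL: fold-change = 1 / 4.236 = 0.236.

0.236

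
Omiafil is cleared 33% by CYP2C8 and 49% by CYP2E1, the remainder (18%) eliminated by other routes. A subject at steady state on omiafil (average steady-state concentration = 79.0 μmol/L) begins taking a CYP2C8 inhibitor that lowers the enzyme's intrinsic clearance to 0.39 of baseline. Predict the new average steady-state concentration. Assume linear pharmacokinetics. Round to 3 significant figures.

CYP2C8: 0.33 × 0.39 = 0.1287
CYP2E1: 0.49 (unchanged)
Other: 0.18 (unchanged)
New clearance relative to baseline: 0.1287 + 0.49 + 0.18 = 0.7987.
New average steady-state concentration = baseline ÷ relative clearance = 79.0 / 0.7987 = 98.9 μmol/L.

98.9 μmol/L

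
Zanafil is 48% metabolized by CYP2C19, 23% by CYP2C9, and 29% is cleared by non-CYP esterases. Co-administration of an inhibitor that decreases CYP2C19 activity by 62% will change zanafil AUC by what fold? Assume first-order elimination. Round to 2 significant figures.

1.4

The CYP2C19 pathway (48% of clearance) drops to 0.38× activity: 0.48 × 0.38 = 0.1824.
CYP2C9 (23%) and the residual 29% are unaffected.
CL_new/CL_old = 0.1824 + 0.23 + 0.29 = 0.7024.
AUC is inversely proportional to clearance, so the fold-change is 1 / 0.7024 = 1.4.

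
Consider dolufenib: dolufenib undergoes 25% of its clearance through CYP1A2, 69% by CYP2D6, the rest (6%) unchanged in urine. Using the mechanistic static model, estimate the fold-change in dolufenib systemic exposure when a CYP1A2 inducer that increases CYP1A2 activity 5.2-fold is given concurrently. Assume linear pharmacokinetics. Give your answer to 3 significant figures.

CYP1A2: 0.25 × 5.2 = 1.3
CYP2D6: 0.69 (unchanged)
Other: 0.06 (unchanged)
New clearance relative to baseline: 1.3 + 0.69 + 0.06 = 2.05.
Since systemic exposure ∝ 1/CL, the ratio is 1 / 2.05 = 0.488.

0.488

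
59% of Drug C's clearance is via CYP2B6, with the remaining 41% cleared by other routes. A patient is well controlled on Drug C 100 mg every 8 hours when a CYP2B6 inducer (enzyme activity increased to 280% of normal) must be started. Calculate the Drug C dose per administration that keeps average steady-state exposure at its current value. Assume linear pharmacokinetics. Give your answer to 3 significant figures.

206 mg

CYP2B6: 0.59 × 2.8 = 1.652
Other: 0.41 (unchanged)
New clearance relative to baseline: 1.652 + 0.41 = 2.062.
Css,avg = (dose rate)/CL, so holding Css fixed requires dose ∝ CL: 100 × 2.062 = 206 mg.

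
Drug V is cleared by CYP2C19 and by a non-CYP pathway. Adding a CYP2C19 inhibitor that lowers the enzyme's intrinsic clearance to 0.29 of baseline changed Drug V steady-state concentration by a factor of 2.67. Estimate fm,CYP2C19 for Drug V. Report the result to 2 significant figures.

0.88

Let x = fm,CYP2C19. Because steady-state concentration ∝ 1/CL, relative clearance fell to 1/2.67 = 0.3745.
Setting x·0.29 + (1 − x) = 0.3745 and solving: x = (0.3745 − 1)/(0.29 − 1) = 0.88.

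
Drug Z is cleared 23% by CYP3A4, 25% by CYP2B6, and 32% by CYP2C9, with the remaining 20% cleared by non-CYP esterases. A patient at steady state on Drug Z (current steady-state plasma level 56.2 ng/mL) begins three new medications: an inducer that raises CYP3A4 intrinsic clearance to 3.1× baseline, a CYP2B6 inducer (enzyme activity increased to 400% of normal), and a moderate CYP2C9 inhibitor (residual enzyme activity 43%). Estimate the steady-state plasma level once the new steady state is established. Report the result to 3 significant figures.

The CYP3A4 pathway (23% of clearance) is boosted to 3.1× activity: 0.23 × 3.1 = 0.713.
The CYP2B6 pathway (25% of clearance) is boosted to 4× activity: 0.25 × 4 = 1.
The CYP2C9 pathway (32% of clearance) is reduced to 0.43× activity: 0.32 × 0.43 = 0.1376.
The remaining 20% of clearance is unaffected.
CL_new/CL_old = 0.713 + 1 + 0.1376 + 0.2 = 2.0506.
Dividing the baseline by the relative clearance: 56.2 / 2.0506 = 27.4 ng/mL.

27.4 ng/mL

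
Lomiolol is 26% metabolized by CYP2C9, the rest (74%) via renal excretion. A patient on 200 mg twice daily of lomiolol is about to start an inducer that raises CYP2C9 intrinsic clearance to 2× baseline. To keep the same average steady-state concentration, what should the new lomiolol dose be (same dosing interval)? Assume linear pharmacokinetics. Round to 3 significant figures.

CYP2C9: 0.26 × 2 = 0.52
Other: 0.74 (unchanged)
New clearance relative to baseline: 0.52 + 0.74 = 1.26.
Exposure is unchanged when dose changes in proportion to clearance. New dose = 200 mg × 1.26 = 252 mg.

252 mg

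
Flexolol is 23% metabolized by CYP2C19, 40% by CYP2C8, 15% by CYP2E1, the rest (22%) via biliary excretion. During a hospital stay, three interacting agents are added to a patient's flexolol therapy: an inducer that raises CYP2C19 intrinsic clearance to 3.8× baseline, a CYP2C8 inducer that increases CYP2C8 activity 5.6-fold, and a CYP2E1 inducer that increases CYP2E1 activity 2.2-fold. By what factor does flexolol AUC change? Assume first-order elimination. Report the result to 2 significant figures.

0.27

CYP2C19: 0.23 × 3.8 = 0.874
CYP2C8: 0.4 × 5.6 = 2.24
CYP2E1: 0.15 × 2.2 = 0.33
Other: 0.22 (unchanged)
Relative clearance = 0.874 + 2.24 + 0.33 + 0.22 = 3.664.
Because AUC varies inversely with clearance, the combined effect is 1 / 3.664 = 0.27.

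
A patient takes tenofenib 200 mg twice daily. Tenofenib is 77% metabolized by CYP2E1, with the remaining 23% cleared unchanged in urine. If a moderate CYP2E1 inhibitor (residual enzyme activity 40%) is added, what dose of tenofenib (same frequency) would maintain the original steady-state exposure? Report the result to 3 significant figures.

108 mg

The CYP2E1 pathway (77% of clearance) falls to 0.4× activity: 0.77 × 0.4 = 0.308.
The remaining 23% of clearance is unaffected.
New clearance relative to baseline: 0.308 + 0.23 = 0.538.
Exposure is unchanged when dose changes in proportion to clearance. New dose = 200 mg × 0.538 = 108 mg.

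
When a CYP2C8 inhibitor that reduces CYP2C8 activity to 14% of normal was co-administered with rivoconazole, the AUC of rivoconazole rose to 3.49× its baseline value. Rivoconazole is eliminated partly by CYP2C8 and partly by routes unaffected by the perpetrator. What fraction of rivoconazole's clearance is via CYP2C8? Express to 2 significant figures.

0.83

CL'/CL = 1 / 3.49 = 0.2865
0.14·fm + (1 − fm) = 0.2865
fm = (0.2865 − 1) / (0.14 − 1) = 0.83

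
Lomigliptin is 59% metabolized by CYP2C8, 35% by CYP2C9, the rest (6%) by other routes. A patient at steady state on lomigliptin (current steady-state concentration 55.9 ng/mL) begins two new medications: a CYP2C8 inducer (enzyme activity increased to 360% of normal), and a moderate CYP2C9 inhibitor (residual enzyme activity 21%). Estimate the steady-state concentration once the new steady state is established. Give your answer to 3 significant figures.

24.8 ng/mL

CYP2C8: 0.59 × 3.6 = 2.124
CYP2C9: 0.35 × 0.21 = 0.0735
Other: 0.06 (unchanged)
Relative clearance = 2.124 + 0.0735 + 0.06 = 2.2575.
Steady-state concentration ∝ 1/CL: new value = 55.9 / 2.2575 = 24.8 ng/mL.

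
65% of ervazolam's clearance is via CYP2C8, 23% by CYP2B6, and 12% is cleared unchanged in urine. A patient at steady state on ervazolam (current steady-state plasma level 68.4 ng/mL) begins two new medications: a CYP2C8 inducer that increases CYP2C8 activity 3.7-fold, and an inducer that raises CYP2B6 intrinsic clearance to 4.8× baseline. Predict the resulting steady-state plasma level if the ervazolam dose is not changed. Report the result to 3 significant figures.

18.8 ng/mL

CYP2C8: 0.65 × 3.7 = 2.405
CYP2B6: 0.23 × 4.8 = 1.104
Other: 0.12 (unchanged)
CL_new/CL_old = 2.405 + 1.104 + 0.12 = 3.629.
New steady-state plasma level = 68.4 / 3.629 = 18.8 ng/mL (concentration scales inversely with clearance).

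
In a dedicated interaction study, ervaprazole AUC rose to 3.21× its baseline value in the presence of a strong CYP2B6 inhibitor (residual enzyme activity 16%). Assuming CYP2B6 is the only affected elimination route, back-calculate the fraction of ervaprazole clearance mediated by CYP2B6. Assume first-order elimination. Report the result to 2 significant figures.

0.82

Let x = fm,CYP2B6. Because AUC ∝ 1/CL, relative clearance fell to 1/3.21 = 0.3115.
Only the CYP2B6 route changed, so 0.3115 = x·0.16 + (1 − x), giving x = 0.82.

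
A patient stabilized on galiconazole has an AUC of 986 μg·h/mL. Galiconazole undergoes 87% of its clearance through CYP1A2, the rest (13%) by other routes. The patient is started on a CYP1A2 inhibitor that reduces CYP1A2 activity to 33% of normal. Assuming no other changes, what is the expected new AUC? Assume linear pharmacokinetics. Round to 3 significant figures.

2.36 × 10³ μg·h/mL

The CYP1A2 pathway (87% of clearance) falls to 0.33× activity: 0.87 × 0.33 = 0.2871.
Non-CYP routes (13%) are unchanged.
CL_new/CL_old = 0.2871 + 0.13 = 0.4171.
With dosing unchanged, AUC scales as 1/CL: 986 / 0.4171 = 2.36 × 10³ μg·h/mL.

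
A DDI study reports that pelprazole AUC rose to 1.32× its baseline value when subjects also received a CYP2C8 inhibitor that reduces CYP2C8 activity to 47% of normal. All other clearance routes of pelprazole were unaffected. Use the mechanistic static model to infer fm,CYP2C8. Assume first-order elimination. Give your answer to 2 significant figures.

0.46

Write x for the fraction cleared via CYP2C8. The observed AUC change means clearance fell to 1/1.32 = 0.7576 of baseline.
Setting x·0.47 + (1 − x) = 0.7576 and solving: x = (0.7576 − 1)/(0.47 − 1) = 0.46.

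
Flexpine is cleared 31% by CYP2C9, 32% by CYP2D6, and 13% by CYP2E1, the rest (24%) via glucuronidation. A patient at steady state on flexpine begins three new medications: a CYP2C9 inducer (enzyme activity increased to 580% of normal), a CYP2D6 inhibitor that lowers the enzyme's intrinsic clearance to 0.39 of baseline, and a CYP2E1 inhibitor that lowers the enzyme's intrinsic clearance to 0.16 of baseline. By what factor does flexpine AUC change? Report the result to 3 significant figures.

The CYP2C9 pathway (31% of clearance) increases to 5.8× activity: 0.31 × 5.8 = 1.798.
The CYP2D6 pathway (32% of clearance) is reduced to 0.39× activity: 0.32 × 0.39 = 0.1248.
The CYP2E1 pathway (13% of clearance) is reduced to 0.16× activity: 0.13 × 0.16 = 0.0208.
Non-CYP routes (24%) are unchanged.
Relative clearance = 1.798 + 0.1248 + 0.0208 + 0.24 = 2.1836.
Net AUC ratio = 1 / 2.1836 = 0.458.

0.458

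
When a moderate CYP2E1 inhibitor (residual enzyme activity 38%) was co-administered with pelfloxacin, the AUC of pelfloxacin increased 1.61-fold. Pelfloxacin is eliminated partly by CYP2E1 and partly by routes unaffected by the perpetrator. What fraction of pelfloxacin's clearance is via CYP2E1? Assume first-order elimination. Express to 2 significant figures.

0.61

Call the CYP2E1 fraction fm. After the interaction, CL_new/CL_old = fm × 0.38 + (1 − fm).
AUC ratio = 1 / (new CL fraction), so new CL fraction = 1 / 1.61 = 0.6211.
fm × 0.38 + 1 − fm = 0.6211  ⇒  fm × (0.38 − 1) = −0.3789  ⇒  fm = 0.61.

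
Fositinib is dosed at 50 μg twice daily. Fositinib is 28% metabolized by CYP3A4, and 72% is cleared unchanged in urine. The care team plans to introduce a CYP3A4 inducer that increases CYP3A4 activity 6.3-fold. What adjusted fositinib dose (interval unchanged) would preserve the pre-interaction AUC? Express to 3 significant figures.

124 μg

The CYP3A4 pathway (28% of clearance) is boosted to 6.3× activity: 0.28 × 6.3 = 1.764.
The remaining 72% of clearance is unaffected.
Relative clearance = 1.764 + 0.72 = 2.484.
Exposure is unchanged when dose changes in proportion to clearance. New dose = 50 μg × 2.484 = 124 μg.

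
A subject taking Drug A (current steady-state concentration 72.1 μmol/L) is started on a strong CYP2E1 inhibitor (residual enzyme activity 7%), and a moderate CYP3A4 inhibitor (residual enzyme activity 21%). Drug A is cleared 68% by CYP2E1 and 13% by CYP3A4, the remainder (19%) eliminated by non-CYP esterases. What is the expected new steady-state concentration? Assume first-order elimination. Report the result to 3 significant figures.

The CYP2E1 pathway (68% of clearance) is reduced to 0.07× activity: 0.68 × 0.07 = 0.0476.
The CYP3A4 pathway (13% of clearance) falls to 0.21× activity: 0.13 × 0.21 = 0.0273.
The remaining 19% of clearance is unaffected.
New clearance relative to baseline: 0.0476 + 0.0273 + 0.19 = 0.2649.
Dividing the baseline by the relative clearance: 72.1 / 0.2649 = 272 μmol/L.

272 μmol/L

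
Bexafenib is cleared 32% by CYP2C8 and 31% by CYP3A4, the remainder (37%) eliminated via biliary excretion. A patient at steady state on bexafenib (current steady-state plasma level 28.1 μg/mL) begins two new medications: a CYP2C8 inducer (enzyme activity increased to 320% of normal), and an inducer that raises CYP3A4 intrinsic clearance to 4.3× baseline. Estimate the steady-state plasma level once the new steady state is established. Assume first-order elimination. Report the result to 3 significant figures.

The CYP2C8 pathway (32% of clearance) increases to 3.2× activity: 0.32 × 3.2 = 1.024.
The CYP3A4 pathway (31% of clearance) rises to 4.3× activity: 0.31 × 4.3 = 1.333.
Non-CYP routes (37%) are unchanged.
Relative clearance = 1.024 + 1.333 + 0.37 = 2.727.
Dividing the baseline by the relative clearance: 28.1 / 2.727 = 10.3 μg/mL.

10.3 μg/mL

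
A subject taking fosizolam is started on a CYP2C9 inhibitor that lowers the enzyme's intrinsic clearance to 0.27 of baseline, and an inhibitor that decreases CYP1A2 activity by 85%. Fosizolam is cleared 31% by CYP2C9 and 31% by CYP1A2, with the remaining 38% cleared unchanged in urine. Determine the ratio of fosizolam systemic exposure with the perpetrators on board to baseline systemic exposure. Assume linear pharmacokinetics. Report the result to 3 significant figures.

1.96

The CYP2C9 pathway (31% of clearance) drops to 0.27× activity: 0.31 × 0.27 = 0.0837.
The CYP1A2 pathway (31% of clearance) is reduced to 0.15× activity: 0.31 × 0.15 = 0.0465.
Non-CYP routes (38%) are unchanged.
CL_new/CL_old = 0.0837 + 0.0465 + 0.38 = 0.5102.
Systemic exposure ∝ 1/CL: fold-change = 1 / 0.5102 = 1.96.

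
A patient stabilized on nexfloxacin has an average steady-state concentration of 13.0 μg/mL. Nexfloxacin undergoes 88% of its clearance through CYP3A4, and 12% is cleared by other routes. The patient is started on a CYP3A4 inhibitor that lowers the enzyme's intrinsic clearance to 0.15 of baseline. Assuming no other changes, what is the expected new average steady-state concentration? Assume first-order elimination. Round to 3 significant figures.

51.6 μg/mL

The CYP3A4 pathway (88% of clearance) drops to 0.15× activity: 0.88 × 0.15 = 0.132.
Non-CYP routes (12%) are unchanged.
CL_new/CL_old = 0.132 + 0.12 = 0.252.
New average steady-state concentration = baseline ÷ relative clearance = 13.0 / 0.252 = 51.6 μg/mL.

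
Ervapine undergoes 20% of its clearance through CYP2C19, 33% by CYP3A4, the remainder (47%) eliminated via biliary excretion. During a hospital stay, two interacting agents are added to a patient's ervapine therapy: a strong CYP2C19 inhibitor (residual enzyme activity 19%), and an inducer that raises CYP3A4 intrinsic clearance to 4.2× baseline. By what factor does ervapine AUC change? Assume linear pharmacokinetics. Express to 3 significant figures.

0.528

The CYP2C19 pathway (20% of clearance) falls to 0.19× activity: 0.2 × 0.19 = 0.038.
The CYP3A4 pathway (33% of clearance) is boosted to 4.2× activity: 0.33 × 4.2 = 1.386.
Non-CYP routes (47%) are unchanged.
New clearance relative to baseline: 0.038 + 1.386 + 0.47 = 1.894.
Because AUC varies inversely with clearance, the combined effect is 1 / 1.894 = 0.528.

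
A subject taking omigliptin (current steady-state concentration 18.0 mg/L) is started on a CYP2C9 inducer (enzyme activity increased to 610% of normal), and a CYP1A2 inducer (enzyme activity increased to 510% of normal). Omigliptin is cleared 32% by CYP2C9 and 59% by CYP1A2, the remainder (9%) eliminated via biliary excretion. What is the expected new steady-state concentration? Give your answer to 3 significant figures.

CYP2C9: 0.32 × 6.1 = 1.952
CYP1A2: 0.59 × 5.1 = 3.009
Other: 0.09 (unchanged)
New clearance relative to baseline: 1.952 + 3.009 + 0.09 = 5.051.
New steady-state concentration = 18.0 / 5.051 = 3.56 mg/L (concentration scales inversely with clearance).

3.56 mg/L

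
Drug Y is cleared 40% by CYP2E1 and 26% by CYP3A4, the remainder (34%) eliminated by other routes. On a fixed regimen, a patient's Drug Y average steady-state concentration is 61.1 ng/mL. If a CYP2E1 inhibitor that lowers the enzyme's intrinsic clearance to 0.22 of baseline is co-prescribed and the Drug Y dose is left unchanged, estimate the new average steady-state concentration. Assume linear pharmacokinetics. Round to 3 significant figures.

88.8 ng/mL

The CYP2E1 pathway (40% of clearance) drops to 0.22× activity: 0.4 × 0.22 = 0.088.
CYP3A4 (26%) and the residual 34% are unaffected.
CL_new/CL_old = 0.088 + 0.26 + 0.34 = 0.688.
Average steady-state concentration ∝ 1/CL, so new value = 61.1 / 0.688 = 88.8 ng/mL.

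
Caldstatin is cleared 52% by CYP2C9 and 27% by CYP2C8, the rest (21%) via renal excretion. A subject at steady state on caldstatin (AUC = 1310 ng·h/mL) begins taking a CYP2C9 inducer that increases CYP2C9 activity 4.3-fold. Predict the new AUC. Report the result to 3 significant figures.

482 ng·h/mL

The CYP2C9 pathway (52% of clearance) increases to 4.3× activity: 0.52 × 4.3 = 2.236.
CYP2C8 (27%) and the residual 21% are unaffected.
CL_new/CL_old = 2.236 + 0.27 + 0.21 = 2.716.
New AUC = baseline ÷ relative clearance = 1310 / 2.716 = 482 ng·h/mL.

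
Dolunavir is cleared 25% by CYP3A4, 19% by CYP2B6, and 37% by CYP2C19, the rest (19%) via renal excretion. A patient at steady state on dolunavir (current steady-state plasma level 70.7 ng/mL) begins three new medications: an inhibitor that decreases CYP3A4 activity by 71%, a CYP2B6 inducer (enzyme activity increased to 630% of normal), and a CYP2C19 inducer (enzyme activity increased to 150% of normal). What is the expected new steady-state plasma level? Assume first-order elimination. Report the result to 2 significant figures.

CYP3A4: 0.25 × 0.29 = 0.0725
CYP2B6: 0.19 × 6.3 = 1.197
CYP2C19: 0.37 × 1.5 = 0.555
Other: 0.19 (unchanged)
New clearance relative to baseline: 0.0725 + 1.197 + 0.555 + 0.19 = 2.0145.
Steady-state plasma level ∝ 1/CL: new value = 70.7 / 2.0145 = 35 ng/mL.

35 ng/mL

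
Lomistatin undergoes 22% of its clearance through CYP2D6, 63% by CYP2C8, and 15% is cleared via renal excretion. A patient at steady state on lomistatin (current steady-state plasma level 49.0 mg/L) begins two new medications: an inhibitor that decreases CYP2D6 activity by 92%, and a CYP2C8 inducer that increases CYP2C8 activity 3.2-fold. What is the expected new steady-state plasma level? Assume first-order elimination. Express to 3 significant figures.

22.4 mg/L

CYP2D6: 0.22 × 0.08 = 0.0176
CYP2C8: 0.63 × 3.2 = 2.016
Other: 0.15 (unchanged)
New clearance relative to baseline: 0.0176 + 2.016 + 0.15 = 2.1836.
Dividing the baseline by the relative clearance: 49.0 / 2.1836 = 22.4 mg/L.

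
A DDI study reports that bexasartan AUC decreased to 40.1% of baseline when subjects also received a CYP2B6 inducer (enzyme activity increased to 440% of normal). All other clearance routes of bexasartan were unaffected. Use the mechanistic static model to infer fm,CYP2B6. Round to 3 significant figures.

0.439

Call the CYP2B6 fraction fm. After the interaction, CL_new/CL_old = fm × 4.4 + (1 − fm).
AUC ratio = 1 / (new CL fraction), so new CL fraction = 1 / 0.401 = 2.494.
fm × 4.4 + 1 − fm = 2.494  ⇒  fm × (4.4 − 1) = 1.494  ⇒  fm = 0.439.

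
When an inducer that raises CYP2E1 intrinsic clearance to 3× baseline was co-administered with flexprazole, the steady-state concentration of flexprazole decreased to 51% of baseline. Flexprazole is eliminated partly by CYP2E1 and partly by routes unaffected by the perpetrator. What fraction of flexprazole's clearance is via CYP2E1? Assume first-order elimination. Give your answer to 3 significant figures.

0.480

Write x for the fraction cleared via CYP2E1. The observed steady-state concentration change means clearance rose to 1/0.510 = 1.961 of baseline.
Only the CYP2E1 route changed, so 1.961 = x·3 + (1 − x), giving x = 0.480.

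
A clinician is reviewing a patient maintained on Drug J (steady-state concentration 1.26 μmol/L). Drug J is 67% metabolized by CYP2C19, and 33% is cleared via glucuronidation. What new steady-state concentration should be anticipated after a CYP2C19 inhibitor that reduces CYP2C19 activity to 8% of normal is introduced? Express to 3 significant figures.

The CYP2C19 pathway (67% of clearance) falls to 0.08× activity: 0.67 × 0.08 = 0.0536.
Non-CYP routes (33%) are unchanged.
New clearance relative to baseline: 0.0536 + 0.33 = 0.3836.
Steady-state concentration ∝ 1/CL, so new value = 1.26 / 0.3836 = 3.28 μmol/L.

3.28 μmol/L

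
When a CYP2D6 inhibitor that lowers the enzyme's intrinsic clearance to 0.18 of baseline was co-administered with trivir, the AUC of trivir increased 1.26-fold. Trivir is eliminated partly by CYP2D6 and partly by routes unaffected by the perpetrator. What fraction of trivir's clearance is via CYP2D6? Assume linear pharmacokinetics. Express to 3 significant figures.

0.252

CL'/CL = 1 / 1.26 = 0.7937
0.18·fm + (1 − fm) = 0.7937
fm = (0.7937 − 1) / (0.18 − 1) = 0.252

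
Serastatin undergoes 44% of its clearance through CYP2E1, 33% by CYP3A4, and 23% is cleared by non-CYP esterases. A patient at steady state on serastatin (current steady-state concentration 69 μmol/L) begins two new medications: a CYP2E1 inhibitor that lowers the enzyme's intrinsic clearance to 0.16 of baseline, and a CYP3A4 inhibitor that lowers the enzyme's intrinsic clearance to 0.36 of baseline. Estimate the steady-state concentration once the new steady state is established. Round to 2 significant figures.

1.6 × 10² μmol/L

The CYP2E1 pathway (44% of clearance) is reduced to 0.16× activity: 0.44 × 0.16 = 0.0704.
The CYP3A4 pathway (33% of clearance) is reduced to 0.36× activity: 0.33 × 0.36 = 0.1188.
The remaining 23% of clearance is unaffected.
CL_new/CL_old = 0.0704 + 0.1188 + 0.23 = 0.4192.
Dividing the baseline by the relative clearance: 69 / 0.4192 = 1.6 × 10² μmol/L.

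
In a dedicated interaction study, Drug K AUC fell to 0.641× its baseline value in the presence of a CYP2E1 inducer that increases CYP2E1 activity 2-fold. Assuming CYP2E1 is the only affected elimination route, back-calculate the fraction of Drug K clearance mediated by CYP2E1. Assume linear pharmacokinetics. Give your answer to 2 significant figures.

Write x for the fraction cleared via CYP2E1. The observed AUC change means clearance rose to 1/0.641 = 1.56 of baseline.
Setting x·2 + (1 − x) = 1.56 and solving: x = (1.56 − 1)/(2 − 1) = 0.56.

0.56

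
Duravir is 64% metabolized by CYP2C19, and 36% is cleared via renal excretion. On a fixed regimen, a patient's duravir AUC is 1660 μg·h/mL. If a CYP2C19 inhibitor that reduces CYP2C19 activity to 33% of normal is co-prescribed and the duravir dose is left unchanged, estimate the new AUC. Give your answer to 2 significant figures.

2.9 × 10³ μg·h/mL

CYP2C19: 0.64 × 0.33 = 0.2112
Other: 0.36 (unchanged)
CL_new/CL_old = 0.2112 + 0.36 = 0.5712.
New AUC = baseline ÷ relative clearance = 1660 / 0.5712 = 2.9 × 10³ μg·h/mL.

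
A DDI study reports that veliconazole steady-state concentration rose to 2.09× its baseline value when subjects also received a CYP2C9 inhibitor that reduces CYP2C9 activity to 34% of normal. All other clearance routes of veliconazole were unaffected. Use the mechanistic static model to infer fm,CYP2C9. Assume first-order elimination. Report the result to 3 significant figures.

0.790

Let fm be the CYP2C9 fraction. New clearance relative to baseline = fm × 0.34 + (1 − fm).
Steady-state concentration ratio = 1 / (new CL fraction), so new CL fraction = 1 / 2.09 = 0.4785.
fm × 0.34 + 1 − fm = 0.4785  ⇒  fm × (0.34 − 1) = −0.5215  ⇒  fm = 0.790.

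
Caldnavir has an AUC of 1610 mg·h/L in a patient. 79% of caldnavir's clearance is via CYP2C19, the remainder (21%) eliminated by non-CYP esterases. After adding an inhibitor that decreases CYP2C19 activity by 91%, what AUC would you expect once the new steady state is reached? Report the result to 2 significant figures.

5.7 × 10³ mg·h/L

CYP2C19: 0.79 × 0.09 = 0.0711
Other: 0.21 (unchanged)
CL_new/CL_old = 0.0711 + 0.21 = 0.2811.
With dosing unchanged, AUC scales as 1/CL: 1610 / 0.2811 = 5.7 × 10³ mg·h/L.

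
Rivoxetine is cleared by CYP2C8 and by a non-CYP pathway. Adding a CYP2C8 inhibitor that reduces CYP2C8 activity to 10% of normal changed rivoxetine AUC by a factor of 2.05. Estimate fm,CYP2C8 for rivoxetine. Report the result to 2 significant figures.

0.57

CL'/CL = 1 / 2.05 = 0.4878
0.1·fm + (1 − fm) = 0.4878
fm = (0.4878 − 1) / (0.1 − 1) = 0.57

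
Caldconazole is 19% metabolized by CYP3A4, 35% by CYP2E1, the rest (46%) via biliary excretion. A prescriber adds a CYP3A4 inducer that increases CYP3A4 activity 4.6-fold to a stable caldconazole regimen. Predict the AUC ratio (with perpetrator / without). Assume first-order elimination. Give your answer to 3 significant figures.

0.594

The CYP3A4 pathway (19% of clearance) is boosted to 4.6× activity: 0.19 × 4.6 = 0.874.
CYP2E1 (35%) and the residual 46% are unaffected.
New clearance relative to baseline: 0.874 + 0.35 + 0.46 = 1.684.
Since AUC ∝ 1/CL, the ratio is 1 / 1.684 = 0.594.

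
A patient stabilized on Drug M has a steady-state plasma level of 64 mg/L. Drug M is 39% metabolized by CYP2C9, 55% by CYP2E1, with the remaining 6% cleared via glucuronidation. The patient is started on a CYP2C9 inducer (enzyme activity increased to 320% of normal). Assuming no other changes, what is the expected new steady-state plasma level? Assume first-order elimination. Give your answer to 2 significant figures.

34 mg/L

The CYP2C9 pathway (39% of clearance) increases to 3.2× activity: 0.39 × 3.2 = 1.248.
CYP2E1 (55%) and the residual 6% are unaffected.
CL_new/CL_old = 1.248 + 0.55 + 0.06 = 1.858.
With dosing unchanged, steady-state plasma level scales as 1/CL: 64 / 1.858 = 34 mg/L.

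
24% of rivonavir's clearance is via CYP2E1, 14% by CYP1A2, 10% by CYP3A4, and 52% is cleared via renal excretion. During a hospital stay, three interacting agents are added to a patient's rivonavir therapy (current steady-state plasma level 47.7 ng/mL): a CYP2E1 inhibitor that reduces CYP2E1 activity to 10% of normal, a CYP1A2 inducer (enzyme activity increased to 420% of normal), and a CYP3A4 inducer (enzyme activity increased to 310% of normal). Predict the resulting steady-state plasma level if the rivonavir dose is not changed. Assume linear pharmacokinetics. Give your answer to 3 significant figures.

33.1 ng/mL

The CYP2E1 pathway (24% of clearance) drops to 0.1× activity: 0.24 × 0.1 = 0.024.
The CYP1A2 pathway (14% of clearance) rises to 4.2× activity: 0.14 × 4.2 = 0.588.
The CYP3A4 pathway (10% of clearance) is boosted to 3.1× activity: 0.1 × 3.1 = 0.31.
Non-CYP routes (52%) are unchanged.
New clearance relative to baseline: 0.024 + 0.588 + 0.31 + 0.52 = 1.442.
New steady-state plasma level = 47.7 / 1.442 = 33.1 ng/mL (concentration scales inversely with clearance).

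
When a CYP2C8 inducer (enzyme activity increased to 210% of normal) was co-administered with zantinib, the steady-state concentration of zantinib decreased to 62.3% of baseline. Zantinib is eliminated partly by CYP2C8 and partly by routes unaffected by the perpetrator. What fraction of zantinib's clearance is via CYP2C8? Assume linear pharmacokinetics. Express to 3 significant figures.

CL'/CL = 1 / 0.623 = 1.605
2.1·fm + (1 − fm) = 1.605
fm = (1.605 − 1) / (2.1 − 1) = 0.550

0.550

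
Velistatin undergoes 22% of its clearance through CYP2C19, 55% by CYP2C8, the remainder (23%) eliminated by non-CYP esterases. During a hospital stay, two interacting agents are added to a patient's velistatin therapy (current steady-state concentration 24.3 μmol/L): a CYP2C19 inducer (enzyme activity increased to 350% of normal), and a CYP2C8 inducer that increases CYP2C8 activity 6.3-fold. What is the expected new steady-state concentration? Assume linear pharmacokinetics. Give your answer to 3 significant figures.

5.44 μmol/L

The CYP2C19 pathway (22% of clearance) increases to 3.5× activity: 0.22 × 3.5 = 0.77.
The CYP2C8 pathway (55% of clearance) increases to 6.3× activity: 0.55 × 6.3 = 3.465.
Non-CYP routes (23%) are unchanged.
CL_new/CL_old = 0.77 + 3.465 + 0.23 = 4.465.
Steady-state concentration ∝ 1/CL: new value = 24.3 / 4.465 = 5.44 μmol/L.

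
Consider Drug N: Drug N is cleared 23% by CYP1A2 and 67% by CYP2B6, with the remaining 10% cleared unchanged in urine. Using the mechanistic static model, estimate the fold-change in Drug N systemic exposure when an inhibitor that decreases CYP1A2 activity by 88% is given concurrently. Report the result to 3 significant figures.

1.25

CYP1A2: 0.23 × 0.12 = 0.0276
CYP2B6: 0.67 (unchanged)
Other: 0.1 (unchanged)
New clearance relative to baseline: 0.0276 + 0.67 + 0.1 = 0.7976.
Systemic exposure is inversely proportional to clearance, so the fold-change is 1 / 0.7976 = 1.25.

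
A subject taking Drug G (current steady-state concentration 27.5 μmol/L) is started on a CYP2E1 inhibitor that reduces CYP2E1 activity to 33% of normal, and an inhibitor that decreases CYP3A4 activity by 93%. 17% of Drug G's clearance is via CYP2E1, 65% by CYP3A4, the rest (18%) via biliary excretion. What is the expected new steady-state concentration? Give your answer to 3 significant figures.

97.7 μmol/L

CYP2E1: 0.17 × 0.33 = 0.0561
CYP3A4: 0.65 × 0.07 = 0.0455
Other: 0.18 (unchanged)
New clearance relative to baseline: 0.0561 + 0.0455 + 0.18 = 0.2816.
Steady-state concentration ∝ 1/CL: new value = 27.5 / 0.2816 = 97.7 μmol/L.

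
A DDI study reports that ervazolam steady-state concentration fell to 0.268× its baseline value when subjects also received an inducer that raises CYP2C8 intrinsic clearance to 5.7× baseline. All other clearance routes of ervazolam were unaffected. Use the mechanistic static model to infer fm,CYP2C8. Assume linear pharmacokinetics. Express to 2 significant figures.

0.58

Let fm be the CYP2C8 fraction. New clearance relative to baseline = fm × 5.7 + (1 − fm).
Steady-state concentration ratio = 1 / (new CL fraction), so new CL fraction = 1 / 0.268 = 3.731.
fm × 5.7 + 1 − fm = 3.731  ⇒  fm × (5.7 − 1) = 2.731  ⇒  fm = 0.58.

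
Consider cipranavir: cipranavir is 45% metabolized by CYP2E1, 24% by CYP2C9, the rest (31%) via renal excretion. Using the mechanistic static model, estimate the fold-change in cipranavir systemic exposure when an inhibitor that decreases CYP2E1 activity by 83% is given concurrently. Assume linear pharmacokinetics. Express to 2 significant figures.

1.6

The CYP2E1 pathway (45% of clearance) falls to 0.17× activity: 0.45 × 0.17 = 0.0765.
CYP2C9 (24%) and the residual 31% are unaffected.
Relative clearance = 0.0765 + 0.24 + 0.31 = 0.6265.
Systemic exposure is inversely proportional to clearance, so the fold-change is 1 / 0.6265 = 1.6.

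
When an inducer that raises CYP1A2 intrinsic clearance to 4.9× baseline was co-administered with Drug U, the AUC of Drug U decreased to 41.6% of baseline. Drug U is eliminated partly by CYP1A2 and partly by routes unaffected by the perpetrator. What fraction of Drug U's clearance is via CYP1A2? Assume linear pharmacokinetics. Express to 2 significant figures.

Let x = fm,CYP1A2. Because AUC ∝ 1/CL, relative clearance rose to 1/0.416 = 2.404.
Setting x·4.9 + (1 − x) = 2.404 and solving: x = (2.404 − 1)/(4.9 − 1) = 0.36.

0.36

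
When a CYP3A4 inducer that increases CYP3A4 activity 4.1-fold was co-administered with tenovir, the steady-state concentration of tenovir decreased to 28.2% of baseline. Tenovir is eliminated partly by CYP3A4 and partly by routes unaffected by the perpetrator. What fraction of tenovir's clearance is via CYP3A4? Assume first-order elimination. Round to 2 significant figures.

Write x for the fraction cleared via CYP3A4. The observed steady-state concentration change means clearance rose to 1/0.282 = 3.546 of baseline.
Only the CYP3A4 route changed, so 3.546 = x·4.1 + (1 − x), giving x = 0.82.

0.82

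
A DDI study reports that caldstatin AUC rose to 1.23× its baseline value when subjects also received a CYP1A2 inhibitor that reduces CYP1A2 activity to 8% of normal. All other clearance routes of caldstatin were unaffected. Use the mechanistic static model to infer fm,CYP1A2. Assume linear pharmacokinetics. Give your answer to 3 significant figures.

0.203

Call the CYP1A2 fraction fm. After the interaction, CL_new/CL_old = fm × 0.08 + (1 − fm).
AUC ratio = 1 / (new CL fraction), so new CL fraction = 1 / 1.23 = 0.813.
fm × 0.08 + 1 − fm = 0.813  ⇒  fm × (0.08 − 1) = −0.187  ⇒  fm = 0.203.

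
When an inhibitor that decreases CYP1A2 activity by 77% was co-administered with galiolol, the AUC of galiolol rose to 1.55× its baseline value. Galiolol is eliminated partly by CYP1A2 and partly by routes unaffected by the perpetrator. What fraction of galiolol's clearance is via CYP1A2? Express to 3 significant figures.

0.461

CL'/CL = 1 / 1.55 = 0.6452
0.23·fm + (1 − fm) = 0.6452
fm = (0.6452 − 1) / (0.23 − 1) = 0.461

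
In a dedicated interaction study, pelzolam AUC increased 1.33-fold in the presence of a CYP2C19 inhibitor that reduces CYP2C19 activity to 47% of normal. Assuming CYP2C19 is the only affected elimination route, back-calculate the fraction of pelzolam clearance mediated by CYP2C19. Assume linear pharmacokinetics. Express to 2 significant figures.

Write x for the fraction cleared via CYP2C19. The observed AUC change means clearance fell to 1/1.33 = 0.7519 of baseline.
Only the CYP2C19 route changed, so 0.7519 = x·0.47 + (1 − x), giving x = 0.47.

0.47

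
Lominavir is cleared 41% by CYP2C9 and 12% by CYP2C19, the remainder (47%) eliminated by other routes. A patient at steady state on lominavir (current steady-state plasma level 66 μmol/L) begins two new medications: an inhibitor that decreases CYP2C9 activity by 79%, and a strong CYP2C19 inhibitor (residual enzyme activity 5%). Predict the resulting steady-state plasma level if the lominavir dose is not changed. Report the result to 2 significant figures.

The CYP2C9 pathway (41% of clearance) drops to 0.21× activity: 0.41 × 0.21 = 0.0861.
The CYP2C19 pathway (12% of clearance) drops to 0.05× activity: 0.12 × 0.05 = 0.006.
Non-CYP routes (47%) are unchanged.
New clearance relative to baseline: 0.0861 + 0.006 + 0.47 = 0.5621.
Dividing the baseline by the relative clearance: 66 / 0.5621 = 1.2 × 10² μmol/L.

1.2 × 10² μmol/L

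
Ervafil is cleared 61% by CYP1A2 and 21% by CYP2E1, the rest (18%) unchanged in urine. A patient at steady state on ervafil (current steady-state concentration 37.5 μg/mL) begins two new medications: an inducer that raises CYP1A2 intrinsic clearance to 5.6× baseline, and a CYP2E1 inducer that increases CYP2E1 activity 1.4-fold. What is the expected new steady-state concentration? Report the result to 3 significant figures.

9.64 μg/mL

The CYP1A2 pathway (61% of clearance) rises to 5.6× activity: 0.61 × 5.6 = 3.416.
The CYP2E1 pathway (21% of clearance) increases to 1.4× activity: 0.21 × 1.4 = 0.294.
Non-CYP routes (18%) are unchanged.
New clearance relative to baseline: 3.416 + 0.294 + 0.18 = 3.89.
Steady-state concentration ∝ 1/CL: new value = 37.5 / 3.89 = 9.64 μg/mL.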